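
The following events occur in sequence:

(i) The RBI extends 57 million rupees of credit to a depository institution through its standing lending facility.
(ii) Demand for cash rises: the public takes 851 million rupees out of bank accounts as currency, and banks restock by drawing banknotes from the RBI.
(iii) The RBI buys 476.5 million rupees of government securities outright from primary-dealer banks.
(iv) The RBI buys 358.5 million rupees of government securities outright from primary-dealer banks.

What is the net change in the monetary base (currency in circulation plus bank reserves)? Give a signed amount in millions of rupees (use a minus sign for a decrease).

RBI balance sheet:
  Assets:      Securities +835M, Loans to banks +57M
  Liabilities: Bank reserves +41M, Currency in circulation +851M
Monetary base = currency + reserves: +851M + (+41M) = +892 million.

+892 million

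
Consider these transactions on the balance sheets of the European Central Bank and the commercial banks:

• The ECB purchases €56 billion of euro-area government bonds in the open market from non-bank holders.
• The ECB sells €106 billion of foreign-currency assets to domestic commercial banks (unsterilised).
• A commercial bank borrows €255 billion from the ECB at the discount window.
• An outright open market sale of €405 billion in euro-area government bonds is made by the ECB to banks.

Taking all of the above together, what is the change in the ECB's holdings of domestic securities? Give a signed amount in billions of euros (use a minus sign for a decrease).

-€349 billion

Asset purchase (from non-banks) €56 billion: securities added to the ECB's portfolio → +€56B.
FX sale €106 billion: the ECB's securities portfolio is untouched → 0.
Discount-window loan €255 billion: the ECB's securities portfolio is untouched → 0.
OMO sale (to banks) €405 billion: securities removed from the ECB's portfolio → −€405B.
Net: 56 + 0 + 0 − 405 = -€349 billion.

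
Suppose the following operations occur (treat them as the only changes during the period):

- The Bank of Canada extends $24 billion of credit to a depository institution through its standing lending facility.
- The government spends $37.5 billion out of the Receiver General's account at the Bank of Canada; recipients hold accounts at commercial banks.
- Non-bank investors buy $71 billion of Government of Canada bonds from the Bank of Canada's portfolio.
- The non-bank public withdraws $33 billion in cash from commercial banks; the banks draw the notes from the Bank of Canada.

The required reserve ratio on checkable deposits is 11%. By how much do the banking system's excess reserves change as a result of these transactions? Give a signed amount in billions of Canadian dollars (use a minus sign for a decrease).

Discount-window loan $24 billion: reserves +$24B, deposits 0.
Government spending $37.5 billion: reserves +$37.5B, deposits +$37.5B.
Asset sale (to non-banks) $71 billion: reserves −$71B, deposits −$71B.
Currency withdrawal $33 billion: reserves −$33B, deposits −$33B.
Totals: Δreserves = −$42.5B, Δdeposits = −$66.5B.
Δrequired reserves = 11% × −$66.5B = −$7.315B.
Δexcess reserves = Δreserves − Δrequired = −$42.5B − (−$7.315B) = -$35.185 billion.

-$35.185 billion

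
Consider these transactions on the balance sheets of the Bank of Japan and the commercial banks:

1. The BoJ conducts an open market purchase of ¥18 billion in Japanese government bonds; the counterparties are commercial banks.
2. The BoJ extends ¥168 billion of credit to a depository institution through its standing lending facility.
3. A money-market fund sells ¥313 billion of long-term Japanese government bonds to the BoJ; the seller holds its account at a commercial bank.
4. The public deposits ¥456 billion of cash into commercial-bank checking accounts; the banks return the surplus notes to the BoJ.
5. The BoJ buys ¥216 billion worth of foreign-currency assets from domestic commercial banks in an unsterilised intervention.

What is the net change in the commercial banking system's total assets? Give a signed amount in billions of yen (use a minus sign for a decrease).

+¥937 billion

OMO purchase (from banks) ¥18 billion: just an asset swap on bank balance sheets → 0.
Discount-window loan ¥168 billion: bank balance sheets expand → +¥168B.
Asset purchase (from non-banks) ¥313 billion: bank balance sheets expand → +¥313B.
Currency deposit ¥456 billion: bank balance sheets expand → +¥456B.
FX purchase ¥216 billion: just an asset swap on bank balance sheets → 0.
Net: 0 + 168 + 313 + 456 + 0 = +¥937 billion.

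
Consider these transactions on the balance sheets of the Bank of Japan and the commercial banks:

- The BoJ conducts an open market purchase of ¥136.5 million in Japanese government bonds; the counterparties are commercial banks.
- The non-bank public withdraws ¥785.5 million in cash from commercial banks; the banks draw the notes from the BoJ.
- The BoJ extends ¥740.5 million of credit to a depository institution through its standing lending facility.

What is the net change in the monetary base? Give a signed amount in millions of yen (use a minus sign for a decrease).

+¥877 million

BoJ balance sheet:
  Assets:      Securities +¥136.5M, Loans to banks +¥740.5M
  Liabilities: Bank reserves +¥91.5M, Currency in circulation +¥785.5M
Monetary base = currency + reserves: +¥785.5M + (+¥91.5M) = +¥877 million.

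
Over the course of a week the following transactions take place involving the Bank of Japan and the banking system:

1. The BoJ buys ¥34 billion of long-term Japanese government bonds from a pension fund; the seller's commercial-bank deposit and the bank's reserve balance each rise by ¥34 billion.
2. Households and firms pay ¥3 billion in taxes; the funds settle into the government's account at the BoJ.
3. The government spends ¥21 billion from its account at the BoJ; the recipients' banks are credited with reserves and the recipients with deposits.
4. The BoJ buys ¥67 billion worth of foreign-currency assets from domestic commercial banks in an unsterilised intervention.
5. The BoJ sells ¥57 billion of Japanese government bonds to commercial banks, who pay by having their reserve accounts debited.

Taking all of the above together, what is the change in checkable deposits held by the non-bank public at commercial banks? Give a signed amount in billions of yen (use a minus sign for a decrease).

+¥52 billion

BoJ balance sheet:
  Assets:      Securities −¥23B, Foreign assets +¥67B
  Liabilities: Bank reserves +¥62B, Government deposits −¥18B
Commercial banking system:
  Assets:      Reserves at CB +¥62B, Securities +¥57B, Foreign assets −¥67B
  Liabilities: Checkable deposits +¥52B
So the change in checkable deposits held by the non-bank public at commercial banks is +¥52 billion.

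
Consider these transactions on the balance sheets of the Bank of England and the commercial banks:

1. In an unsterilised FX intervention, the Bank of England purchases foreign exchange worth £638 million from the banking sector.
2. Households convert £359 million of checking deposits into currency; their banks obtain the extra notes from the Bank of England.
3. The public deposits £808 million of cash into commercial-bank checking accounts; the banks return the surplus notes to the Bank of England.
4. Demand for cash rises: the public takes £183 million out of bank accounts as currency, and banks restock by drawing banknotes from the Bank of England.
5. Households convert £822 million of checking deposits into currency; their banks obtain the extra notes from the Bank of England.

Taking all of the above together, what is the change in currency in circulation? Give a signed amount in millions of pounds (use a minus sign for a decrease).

FX purchase £638 million: no currency enters or leaves circulation → 0.
Currency withdrawal £359 million: notes leave the central bank → +£359M.
Currency deposit £808 million: notes return to the central bank → −£808M.
Currency withdrawal £183 million: notes leave the central bank → +£183M.
Currency withdrawal £822 million: notes leave the central bank → +£822M.
Net: 0 + 359 − 808 + 183 + 822 = +£556 million.

+£556 million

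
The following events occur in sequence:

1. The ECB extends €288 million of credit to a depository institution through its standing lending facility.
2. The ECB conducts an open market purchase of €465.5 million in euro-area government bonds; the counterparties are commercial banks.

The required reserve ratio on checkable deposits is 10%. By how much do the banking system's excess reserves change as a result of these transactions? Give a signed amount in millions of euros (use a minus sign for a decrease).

+€753.5 million

Discount-window loan €288 million: reserves +€288M, deposits 0.
OMO purchase (from banks) €465.5 million: reserves +€465.5M, deposits 0.
Totals: Δreserves = +€753.5M, Δdeposits = 0.
Δrequired reserves = 10% × 0 = 0.
Δexcess reserves = Δreserves − Δrequired = +€753.5M − (0) = +€753.5 million.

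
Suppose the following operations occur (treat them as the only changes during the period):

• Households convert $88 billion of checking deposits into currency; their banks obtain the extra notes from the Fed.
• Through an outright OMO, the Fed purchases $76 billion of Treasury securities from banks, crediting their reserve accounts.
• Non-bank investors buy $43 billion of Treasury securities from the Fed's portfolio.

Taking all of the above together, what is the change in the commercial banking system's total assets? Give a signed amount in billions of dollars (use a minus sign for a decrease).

-$131 billion

Currency withdrawal $88 billion: bank balance sheets shrink → −$88B.
OMO purchase (from banks) $76 billion: just an asset swap on bank balance sheets → 0.
Asset sale (to non-banks) $43 billion: bank balance sheets shrink → −$43B.
Net: −88 + 0 − 43 = -$131 billion.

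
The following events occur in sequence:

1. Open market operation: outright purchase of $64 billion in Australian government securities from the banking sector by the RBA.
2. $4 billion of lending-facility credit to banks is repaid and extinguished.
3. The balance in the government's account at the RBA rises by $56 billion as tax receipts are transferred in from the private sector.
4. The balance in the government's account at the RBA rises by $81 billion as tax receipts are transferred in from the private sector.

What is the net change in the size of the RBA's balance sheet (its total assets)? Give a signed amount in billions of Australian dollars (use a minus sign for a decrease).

RBA balance sheet:
  Assets:      Securities +$64B, Loans to banks −$4B
  Liabilities: Bank reserves −$77B, Government deposits +$137B
Change in total RBA assets = +$60 billion.

+$60 billion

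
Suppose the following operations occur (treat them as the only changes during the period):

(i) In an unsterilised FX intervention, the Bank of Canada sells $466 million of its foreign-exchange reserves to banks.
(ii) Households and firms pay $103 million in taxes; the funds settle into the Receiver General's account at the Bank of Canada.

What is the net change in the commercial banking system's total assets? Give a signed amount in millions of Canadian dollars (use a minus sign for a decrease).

-$103 million

Bank of Canada balance sheet:
  Assets:      Foreign assets −$466M
  Liabilities: Bank reserves −$569M, Government deposits +$103M
Commercial banking system:
  Assets:      Reserves at CB −$569M, Foreign assets +$466M
  Liabilities: Checkable deposits −$103M
Change in total bank assets = -$103 million.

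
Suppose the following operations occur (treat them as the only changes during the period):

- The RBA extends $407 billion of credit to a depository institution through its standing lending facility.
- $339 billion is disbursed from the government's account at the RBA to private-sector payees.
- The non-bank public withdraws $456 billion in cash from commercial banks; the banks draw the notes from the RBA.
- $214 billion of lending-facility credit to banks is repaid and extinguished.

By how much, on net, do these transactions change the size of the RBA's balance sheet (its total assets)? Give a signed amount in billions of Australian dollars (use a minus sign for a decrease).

+$193 billion

RBA balance sheet:
  Assets:      Loans to banks +$193B
  Liabilities: Bank reserves +$76B, Currency in circulation +$456B, Government deposits −$339B
Change in total RBA assets = +$193 billion.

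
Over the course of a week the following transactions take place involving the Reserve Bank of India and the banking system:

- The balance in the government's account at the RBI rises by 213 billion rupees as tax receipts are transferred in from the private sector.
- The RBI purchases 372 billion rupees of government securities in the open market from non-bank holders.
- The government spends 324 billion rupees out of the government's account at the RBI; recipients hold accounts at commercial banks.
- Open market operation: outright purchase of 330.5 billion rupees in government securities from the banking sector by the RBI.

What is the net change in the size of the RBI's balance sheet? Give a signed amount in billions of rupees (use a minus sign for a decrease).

+702.5 billion

RBI balance sheet:
  Assets:      Securities +702.5B
  Liabilities: Bank reserves +813.5B, Government deposits −111B
Commercial banking system:
  Assets:      Reserves at CB +813.5B, Securities −330.5B
  Liabilities: Checkable deposits +483B
Change in total RBI assets = +702.5 billion.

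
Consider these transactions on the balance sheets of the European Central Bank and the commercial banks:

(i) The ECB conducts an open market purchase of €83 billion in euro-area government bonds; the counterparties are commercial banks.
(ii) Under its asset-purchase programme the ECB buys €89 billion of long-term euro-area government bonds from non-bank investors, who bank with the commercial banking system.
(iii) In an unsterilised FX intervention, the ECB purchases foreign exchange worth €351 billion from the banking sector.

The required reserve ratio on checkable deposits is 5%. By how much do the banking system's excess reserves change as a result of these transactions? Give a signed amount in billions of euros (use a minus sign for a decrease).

+€518.55 billion

OMO purchase (from banks) €83 billion: reserves +€83B, deposits 0.
Asset purchase (from non-banks) €89 billion: reserves +€89B, deposits +€89B.
FX purchase €351 billion: reserves +€351B, deposits 0.
Totals: Δreserves = +€523B, Δdeposits = +€89B.
Δrequired reserves = 5% × +€89B = +€4.45B.
Δexcess reserves = Δreserves − Δrequired = +€523B − (+€4.45B) = +€518.55 billion.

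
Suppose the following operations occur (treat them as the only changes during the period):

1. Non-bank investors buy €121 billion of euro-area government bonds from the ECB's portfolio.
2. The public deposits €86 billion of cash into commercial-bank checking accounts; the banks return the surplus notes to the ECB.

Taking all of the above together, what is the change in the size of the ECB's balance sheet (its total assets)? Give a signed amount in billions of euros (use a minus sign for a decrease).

-€121 billion

Asset sale (to non-banks) €121 billion: an ECB asset is shed → −€121B.
Currency deposit €86 billion: only the composition of liabilities changes → 0.
Net: −121 + 0 = -€121 billion.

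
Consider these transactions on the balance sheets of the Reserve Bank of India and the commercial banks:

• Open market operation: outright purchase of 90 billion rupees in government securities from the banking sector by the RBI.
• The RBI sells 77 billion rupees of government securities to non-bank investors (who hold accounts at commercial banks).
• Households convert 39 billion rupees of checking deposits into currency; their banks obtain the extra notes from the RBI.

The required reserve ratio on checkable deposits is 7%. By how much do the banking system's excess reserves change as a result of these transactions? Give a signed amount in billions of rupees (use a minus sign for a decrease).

OMO purchase (from banks) 90 billion rupees: reserves +90B, deposits 0.
Asset sale (to non-banks) 77 billion rupees: reserves −77B, deposits −77B.
Currency withdrawal 39 billion rupees: reserves −39B, deposits −39B.
Totals: Δreserves = −26B, Δdeposits = −116B.
Δrequired reserves = 7% × −116B = −8.12B.
Δexcess reserves = Δreserves − Δrequired = −26B − (−8.12B) = -17.88 billion.

-17.88 billion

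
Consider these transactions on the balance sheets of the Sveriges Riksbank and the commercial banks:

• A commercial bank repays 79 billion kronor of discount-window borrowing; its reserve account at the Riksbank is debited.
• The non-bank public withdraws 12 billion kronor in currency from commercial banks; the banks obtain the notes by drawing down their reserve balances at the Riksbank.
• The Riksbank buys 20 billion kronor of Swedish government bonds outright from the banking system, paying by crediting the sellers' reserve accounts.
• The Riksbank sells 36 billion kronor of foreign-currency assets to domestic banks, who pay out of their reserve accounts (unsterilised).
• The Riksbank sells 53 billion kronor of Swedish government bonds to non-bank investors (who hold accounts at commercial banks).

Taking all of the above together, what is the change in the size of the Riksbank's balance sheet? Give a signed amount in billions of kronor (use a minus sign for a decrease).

-148 billion

Discount-window repayment 79 billion kronor: a Riksbank asset is shed → −79B.
Currency withdrawal 12 billion kronor: only the composition of liabilities changes → 0.
OMO purchase (from banks) 20 billion kronor: a Riksbank asset is acquired → +20B.
FX sale 36 billion kronor: a Riksbank asset is shed → −36B.
Asset sale (to non-banks) 53 billion kronor: a Riksbank asset is shed → −53B.
Net: −79 + 0 + 20 − 36 − 53 = -148 billion.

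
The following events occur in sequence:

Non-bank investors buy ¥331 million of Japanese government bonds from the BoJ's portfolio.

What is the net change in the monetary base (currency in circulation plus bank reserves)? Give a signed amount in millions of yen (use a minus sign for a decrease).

-¥331 million

BoJ balance sheet:
  Assets:      Securities −¥331M
  Liabilities: Bank reserves −¥331M
Commercial banking system:
  Assets:      Reserves at CB −¥331M
  Liabilities: Checkable deposits −¥331M
Monetary base = currency + reserves: 0 + (−¥331M) = -¥331 million.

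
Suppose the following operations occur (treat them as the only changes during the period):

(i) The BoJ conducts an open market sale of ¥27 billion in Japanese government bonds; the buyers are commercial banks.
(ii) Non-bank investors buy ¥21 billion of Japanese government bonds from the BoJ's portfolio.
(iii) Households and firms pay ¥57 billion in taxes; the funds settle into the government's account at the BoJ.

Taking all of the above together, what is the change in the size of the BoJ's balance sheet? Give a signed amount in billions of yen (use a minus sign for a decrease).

OMO sale (to banks) ¥27 billion: a BoJ asset is shed → −¥27B.
Asset sale (to non-banks) ¥21 billion: a BoJ asset is shed → −¥21B.
Government account inflow ¥57 billion: only the composition of liabilities changes → 0.
Net: −27 − 21 + 0 = -¥48 billion.

-¥48 billion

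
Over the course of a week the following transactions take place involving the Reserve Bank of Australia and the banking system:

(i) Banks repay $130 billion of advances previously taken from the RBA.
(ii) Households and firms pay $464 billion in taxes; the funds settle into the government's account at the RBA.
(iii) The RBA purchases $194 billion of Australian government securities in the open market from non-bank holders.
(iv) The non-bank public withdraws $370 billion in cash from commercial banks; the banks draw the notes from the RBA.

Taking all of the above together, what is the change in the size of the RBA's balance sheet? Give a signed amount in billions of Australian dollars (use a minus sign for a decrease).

Discount-window repayment $130 billion: an RBA asset is shed → −$130B.
Government account inflow $464 billion: only the composition of liabilities changes → 0.
Asset purchase (from non-banks) $194 billion: an RBA asset is acquired → +$194B.
Currency withdrawal $370 billion: only the composition of liabilities changes → 0.
Net: −130 + 0 + 194 + 0 = +$64 billion.

+$64 billion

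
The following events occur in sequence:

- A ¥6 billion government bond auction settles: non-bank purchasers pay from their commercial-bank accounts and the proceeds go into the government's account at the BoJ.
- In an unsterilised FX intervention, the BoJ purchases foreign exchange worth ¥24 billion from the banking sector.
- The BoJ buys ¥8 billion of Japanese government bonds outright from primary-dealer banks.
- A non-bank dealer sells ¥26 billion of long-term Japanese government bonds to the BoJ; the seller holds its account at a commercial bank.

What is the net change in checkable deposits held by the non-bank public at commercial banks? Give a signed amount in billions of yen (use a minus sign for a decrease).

BoJ balance sheet:
  Assets:      Securities +¥34B, Foreign assets +¥24B
  Liabilities: Bank reserves +¥52B, Government deposits +¥6B
Commercial banking system:
  Assets:      Reserves at CB +¥52B, Securities −¥8B, Foreign assets −¥24B
  Liabilities: Checkable deposits +¥20B
So the change in checkable deposits held by the non-bank public at commercial banks is +¥20 billion.

+¥20 billion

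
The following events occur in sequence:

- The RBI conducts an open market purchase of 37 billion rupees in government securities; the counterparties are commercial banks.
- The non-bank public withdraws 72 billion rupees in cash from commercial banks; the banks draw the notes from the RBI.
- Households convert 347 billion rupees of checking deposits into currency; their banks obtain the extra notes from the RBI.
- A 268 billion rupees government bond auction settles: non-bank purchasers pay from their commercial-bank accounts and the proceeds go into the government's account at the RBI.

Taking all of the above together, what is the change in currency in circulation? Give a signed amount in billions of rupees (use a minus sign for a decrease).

+419 billion

OMO purchase (from banks) 37 billion rupees: no currency enters or leaves circulation → 0.
Currency withdrawal 72 billion rupees: notes leave the central bank → +72B.
Currency withdrawal 347 billion rupees: notes leave the central bank → +347B.
Government account inflow 268 billion rupees: no currency enters or leaves circulation → 0.
Net: 0 + 72 + 347 + 0 = +419 billion.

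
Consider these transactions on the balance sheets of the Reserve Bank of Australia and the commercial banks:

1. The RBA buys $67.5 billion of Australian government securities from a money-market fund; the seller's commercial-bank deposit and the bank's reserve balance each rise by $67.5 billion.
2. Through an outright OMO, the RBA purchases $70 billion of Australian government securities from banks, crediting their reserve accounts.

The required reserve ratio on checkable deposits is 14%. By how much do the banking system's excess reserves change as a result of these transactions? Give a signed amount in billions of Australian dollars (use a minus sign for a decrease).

Asset purchase (from non-banks) $67.5 billion: reserves +$67.5B, deposits +$67.5B.
OMO purchase (from banks) $70 billion: reserves +$70B, deposits 0.
Totals: Δreserves = +$137.5B, Δdeposits = +$67.5B.
Δrequired reserves = 14% × +$67.5B = +$9.45B.
Δexcess reserves = Δreserves − Δrequired = +$137.5B − (+$9.45B) = +$128.05 billion.

+$128.05 billion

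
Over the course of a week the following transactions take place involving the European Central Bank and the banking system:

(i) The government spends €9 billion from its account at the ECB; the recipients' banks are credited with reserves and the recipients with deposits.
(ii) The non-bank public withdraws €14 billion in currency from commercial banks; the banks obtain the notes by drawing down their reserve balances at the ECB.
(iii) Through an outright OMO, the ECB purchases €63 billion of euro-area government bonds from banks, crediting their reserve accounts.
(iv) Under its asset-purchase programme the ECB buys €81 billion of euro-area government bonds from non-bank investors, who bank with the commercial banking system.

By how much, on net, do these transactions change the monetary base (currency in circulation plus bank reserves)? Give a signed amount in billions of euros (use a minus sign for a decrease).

+€153 billion

ECB balance sheet:
  Assets:      Securities +€144B
  Liabilities: Bank reserves +€139B, Currency in circulation +€14B, Government deposits −€9B
Monetary base = currency + reserves: +€14B + (+€139B) = +€153 billion.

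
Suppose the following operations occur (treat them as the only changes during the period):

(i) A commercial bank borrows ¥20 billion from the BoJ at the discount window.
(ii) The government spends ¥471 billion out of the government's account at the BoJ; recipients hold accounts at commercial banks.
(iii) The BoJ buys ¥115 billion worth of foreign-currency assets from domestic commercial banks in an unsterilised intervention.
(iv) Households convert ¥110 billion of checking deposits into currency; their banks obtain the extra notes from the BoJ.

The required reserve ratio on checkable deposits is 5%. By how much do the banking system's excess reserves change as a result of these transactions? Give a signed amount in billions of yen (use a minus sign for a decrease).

+¥477.95 billion

Discount-window loan ¥20 billion: reserves +¥20B, deposits 0.
Government spending ¥471 billion: reserves +¥471B, deposits +¥471B.
FX purchase ¥115 billion: reserves +¥115B, deposits 0.
Currency withdrawal ¥110 billion: reserves −¥110B, deposits −¥110B.
Totals: Δreserves = +¥496B, Δdeposits = +¥361B.
Δrequired reserves = 5% × +¥361B = +¥18.05B.
Δexcess reserves = Δreserves − Δrequired = +¥496B − (+¥18.05B) = +¥477.95 billion.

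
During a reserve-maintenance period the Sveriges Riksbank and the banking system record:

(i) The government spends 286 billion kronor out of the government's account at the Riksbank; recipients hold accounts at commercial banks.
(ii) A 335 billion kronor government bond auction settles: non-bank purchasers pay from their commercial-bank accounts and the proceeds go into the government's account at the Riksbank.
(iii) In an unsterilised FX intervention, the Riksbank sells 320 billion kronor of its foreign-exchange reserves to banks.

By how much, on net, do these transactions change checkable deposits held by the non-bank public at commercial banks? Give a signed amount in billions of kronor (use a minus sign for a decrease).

Government spending 286 billion kronor: non-bank counterparties' bank balances rise → +286B.
Government account inflow 335 billion kronor: non-bank counterparties' bank balances fall → −335B.
FX sale 320 billion kronor: the counterparty is a bank, so public deposits are unchanged → 0.
Net: 286 − 335 + 0 = -49 billion.

-49 billion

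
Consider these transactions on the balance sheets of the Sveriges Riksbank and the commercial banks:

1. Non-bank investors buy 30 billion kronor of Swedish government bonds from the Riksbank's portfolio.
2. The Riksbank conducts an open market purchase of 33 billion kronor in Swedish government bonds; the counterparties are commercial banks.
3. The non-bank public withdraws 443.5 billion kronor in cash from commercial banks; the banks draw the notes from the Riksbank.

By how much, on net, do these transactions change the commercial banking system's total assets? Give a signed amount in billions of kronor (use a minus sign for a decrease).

-473.5 billion

Riksbank balance sheet:
  Assets:      Securities +3B
  Liabilities: Bank reserves −440.5B, Currency in circulation +443.5B
Commercial banking system:
  Assets:      Reserves at CB −440.5B, Securities −33B
  Liabilities: Checkable deposits −473.5B
Change in total bank assets = -473.5 billion.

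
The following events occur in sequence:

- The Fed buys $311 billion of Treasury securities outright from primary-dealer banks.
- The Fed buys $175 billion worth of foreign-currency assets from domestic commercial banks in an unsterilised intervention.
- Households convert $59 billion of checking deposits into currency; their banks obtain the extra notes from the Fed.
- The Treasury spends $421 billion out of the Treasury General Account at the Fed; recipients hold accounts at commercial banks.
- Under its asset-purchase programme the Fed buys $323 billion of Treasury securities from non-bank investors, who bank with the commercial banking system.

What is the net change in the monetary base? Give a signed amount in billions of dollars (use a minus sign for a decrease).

+$1230 billion

Fed balance sheet:
  Assets:      Securities +$634B, Foreign assets +$175B
  Liabilities: Bank reserves +$1171B, Currency in circulation +$59B, Government deposits −$421B
Commercial banking system:
  Assets:      Reserves at CB +$1171B, Securities −$311B, Foreign assets −$175B
  Liabilities: Checkable deposits +$685B
Monetary base = currency + reserves: +$59B + (+$1171B) = +$1230 billion.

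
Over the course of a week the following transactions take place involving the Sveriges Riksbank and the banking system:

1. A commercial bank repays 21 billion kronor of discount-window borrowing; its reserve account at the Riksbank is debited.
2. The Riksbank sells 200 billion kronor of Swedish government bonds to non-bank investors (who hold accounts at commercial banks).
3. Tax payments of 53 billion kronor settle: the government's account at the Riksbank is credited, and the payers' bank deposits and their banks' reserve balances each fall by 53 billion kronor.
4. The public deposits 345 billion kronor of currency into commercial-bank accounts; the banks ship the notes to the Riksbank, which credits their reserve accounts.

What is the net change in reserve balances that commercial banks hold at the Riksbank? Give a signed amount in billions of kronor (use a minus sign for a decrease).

+71 billion

Riksbank balance sheet:
  Assets:      Securities −200B, Loans to banks −21B
  Liabilities: Bank reserves +71B, Currency in circulation −345B, Government deposits +53B
So the change in reserve balances that commercial banks hold at the Riksbank is +71 billion.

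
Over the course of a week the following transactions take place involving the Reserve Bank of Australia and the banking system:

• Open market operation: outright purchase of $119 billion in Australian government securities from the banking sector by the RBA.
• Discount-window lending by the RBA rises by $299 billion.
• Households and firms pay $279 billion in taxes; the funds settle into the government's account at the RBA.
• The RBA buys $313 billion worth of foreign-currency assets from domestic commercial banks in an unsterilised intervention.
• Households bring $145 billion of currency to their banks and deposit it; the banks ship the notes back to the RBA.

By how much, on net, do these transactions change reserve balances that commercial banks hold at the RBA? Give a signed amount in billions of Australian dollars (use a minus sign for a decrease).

+$597 billion

OMO purchase (from banks) $119 billion: the RBA pays by crediting reserve accounts → +$119B.
Discount-window loan $299 billion: the loan is credited to the bank's reserve account → +$299B.
Government account inflow $279 billion: funds move from bank reserves into the government account → −$279B.
FX purchase $313 billion: the RBA pays by crediting reserve accounts → +$313B.
Currency deposit $145 billion: returned notes are swapped for reserve credit → +$145B.
Net: 119 + 299 − 279 + 313 + 145 = +$597 billion.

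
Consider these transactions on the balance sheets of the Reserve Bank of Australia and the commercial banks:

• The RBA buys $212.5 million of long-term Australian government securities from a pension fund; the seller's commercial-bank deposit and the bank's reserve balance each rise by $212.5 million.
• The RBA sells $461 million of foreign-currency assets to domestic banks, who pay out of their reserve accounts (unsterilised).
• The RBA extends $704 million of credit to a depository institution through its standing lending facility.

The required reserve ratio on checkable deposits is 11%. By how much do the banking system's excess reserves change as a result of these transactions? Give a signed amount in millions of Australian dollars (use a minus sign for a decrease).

Asset purchase (from non-banks) $212.5 million: reserves +$212.5M, deposits +$212.5M.
FX sale $461 million: reserves −$461M, deposits 0.
Discount-window loan $704 million: reserves +$704M, deposits 0.
Totals: Δreserves = +$455.5M, Δdeposits = +$212.5M.
Δrequired reserves = 11% × +$212.5M = +$23.375M.
Δexcess reserves = Δreserves − Δrequired = +$455.5M − (+$23.375M) = +$432.125 million.

+$432.125 million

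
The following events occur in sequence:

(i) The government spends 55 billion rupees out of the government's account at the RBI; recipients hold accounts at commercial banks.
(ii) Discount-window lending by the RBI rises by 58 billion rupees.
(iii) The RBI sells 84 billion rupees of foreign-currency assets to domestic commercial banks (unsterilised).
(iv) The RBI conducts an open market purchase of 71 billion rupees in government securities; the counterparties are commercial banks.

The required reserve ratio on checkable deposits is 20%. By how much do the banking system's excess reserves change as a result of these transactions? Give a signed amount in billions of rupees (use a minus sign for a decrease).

Government spending 55 billion rupees: reserves +55B, deposits +55B.
Discount-window loan 58 billion rupees: reserves +58B, deposits 0.
FX sale 84 billion rupees: reserves −84B, deposits 0.
OMO purchase (from banks) 71 billion rupees: reserves +71B, deposits 0.
Totals: Δreserves = +100B, Δdeposits = +55B.
Δrequired reserves = 20% × +55B = +11B.
Δexcess reserves = Δreserves − Δrequired = +100B − (+11B) = +89 billion.

+89 billion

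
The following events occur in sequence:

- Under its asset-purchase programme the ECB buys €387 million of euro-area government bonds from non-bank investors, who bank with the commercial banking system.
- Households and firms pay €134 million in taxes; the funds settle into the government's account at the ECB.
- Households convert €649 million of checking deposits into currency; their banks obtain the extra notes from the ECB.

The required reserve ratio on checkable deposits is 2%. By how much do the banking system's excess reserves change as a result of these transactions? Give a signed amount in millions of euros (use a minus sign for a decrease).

Asset purchase (from non-banks) €387 million: reserves +€387M, deposits +€387M.
Government account inflow €134 million: reserves −€134M, deposits −€134M.
Currency withdrawal €649 million: reserves −€649M, deposits −€649M.
Totals: Δreserves = −€396M, Δdeposits = −€396M.
Δrequired reserves = 2% × −€396M = −€7.92M.
Δexcess reserves = Δreserves − Δrequired = −€396M − (−€7.92M) = -€388.08 million.

-€388.08 million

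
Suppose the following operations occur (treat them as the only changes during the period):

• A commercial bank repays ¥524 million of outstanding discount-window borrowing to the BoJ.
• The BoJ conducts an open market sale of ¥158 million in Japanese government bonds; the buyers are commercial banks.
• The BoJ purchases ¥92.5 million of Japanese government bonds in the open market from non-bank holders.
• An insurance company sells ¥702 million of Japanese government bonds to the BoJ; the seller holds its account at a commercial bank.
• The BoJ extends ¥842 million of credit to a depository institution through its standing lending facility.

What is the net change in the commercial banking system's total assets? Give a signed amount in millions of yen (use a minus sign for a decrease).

+¥1112.5 million

BoJ balance sheet:
  Assets:      Securities +¥636.5M, Loans to banks +¥318M
  Liabilities: Bank reserves +¥954.5M
Commercial banking system:
  Assets:      Reserves at CB +¥954.5M, Securities +¥158M
  Liabilities: Checkable deposits +¥794.5M, Borrowings from CB +¥318M
Change in total bank assets = +¥1112.5 million.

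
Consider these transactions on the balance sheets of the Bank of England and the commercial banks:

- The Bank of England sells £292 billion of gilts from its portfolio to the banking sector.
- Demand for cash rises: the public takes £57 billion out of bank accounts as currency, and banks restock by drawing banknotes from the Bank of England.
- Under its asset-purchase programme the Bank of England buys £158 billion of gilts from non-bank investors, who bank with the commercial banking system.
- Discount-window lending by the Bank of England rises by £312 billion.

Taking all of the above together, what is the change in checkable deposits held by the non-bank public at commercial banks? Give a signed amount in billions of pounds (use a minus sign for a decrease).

Bank of England balance sheet:
  Assets:      Securities −£134B, Loans to banks +£312B
  Liabilities: Bank reserves +£121B, Currency in circulation +£57B
Commercial banking system:
  Assets:      Reserves at CB +£121B, Securities +£292B
  Liabilities: Checkable deposits +£101B, Borrowings from CB +£312B
So the change in checkable deposits held by the non-bank public at commercial banks is +£101 billion.

+£101 billion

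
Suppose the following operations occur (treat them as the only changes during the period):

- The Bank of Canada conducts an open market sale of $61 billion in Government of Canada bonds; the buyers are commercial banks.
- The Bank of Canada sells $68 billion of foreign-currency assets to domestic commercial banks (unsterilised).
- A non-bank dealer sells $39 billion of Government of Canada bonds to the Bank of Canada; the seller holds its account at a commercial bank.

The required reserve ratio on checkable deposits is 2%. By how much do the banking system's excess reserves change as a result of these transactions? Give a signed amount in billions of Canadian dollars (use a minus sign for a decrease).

-$90.78 billion

OMO sale (to banks) $61 billion: reserves −$61B, deposits 0.
FX sale $68 billion: reserves −$68B, deposits 0.
Asset purchase (from non-banks) $39 billion: reserves +$39B, deposits +$39B.
Totals: Δreserves = −$90B, Δdeposits = +$39B.
Δrequired reserves = 2% × +$39B = +$0.78B.
Δexcess reserves = Δreserves − Δrequired = −$90B − (+$0.78B) = -$90.78 billion.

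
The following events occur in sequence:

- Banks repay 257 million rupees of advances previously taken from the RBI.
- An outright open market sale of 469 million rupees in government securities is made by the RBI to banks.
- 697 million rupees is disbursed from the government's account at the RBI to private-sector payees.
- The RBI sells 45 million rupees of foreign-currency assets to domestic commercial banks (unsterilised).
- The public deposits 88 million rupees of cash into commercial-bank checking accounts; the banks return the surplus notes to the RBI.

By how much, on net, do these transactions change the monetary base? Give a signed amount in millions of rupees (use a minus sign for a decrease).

-74 million

RBI balance sheet:
  Assets:      Securities −469M, Loans to banks −257M, Foreign assets −45M
  Liabilities: Bank reserves +14M, Currency in circulation −88M, Government deposits −697M
Monetary base = currency + reserves: −88M + (+14M) = -74 million.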